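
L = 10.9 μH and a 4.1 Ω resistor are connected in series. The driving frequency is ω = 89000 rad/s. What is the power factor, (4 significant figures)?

X_L = ωL = 0.9701 Ω
Z = 4.100 + j0.9701 Ω
|Z| = √(4.100² + 0.9701²) = 4.213 Ω
∠Z = arctan(0.9701/4.100) = 13.31°
cos φ = cos(13.31°) = 0.9731

0.9731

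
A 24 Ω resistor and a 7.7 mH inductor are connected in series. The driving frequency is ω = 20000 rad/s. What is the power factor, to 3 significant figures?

0.154

X_L = ωL = 154 Ω
Z = 24.0 + j154 Ω
|Z| = √(24.0² + 154²) = 156 Ω
∠Z = arctan(154/24.0) = 81.1°
cos φ = cos(81.1°) = 0.154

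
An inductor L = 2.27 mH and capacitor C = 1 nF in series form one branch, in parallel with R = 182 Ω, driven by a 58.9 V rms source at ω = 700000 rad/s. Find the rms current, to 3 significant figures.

489 mA

X_L = ωL = 1590 Ω
X_C = 1/(ωC) = 1430 Ω
Branch 1: Z₁ = R = 182 Ω
Branch 2 (series LC): Z₂ = j(X_L − X_C) = j160 Ω
Parallel: Z = Z₁Z₂/(Z₁+Z₂), |Z| = 120 Ω, ∠Z = 48.6°
I = V/|Z| = 58.9/120 = 489 mA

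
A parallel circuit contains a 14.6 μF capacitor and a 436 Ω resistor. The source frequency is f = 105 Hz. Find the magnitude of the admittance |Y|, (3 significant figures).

9.90 mS

ω = 2πf = 659.7 rad/s
X_C = 1/(ωC) = 104 Ω
Parallel: admittances add. Y = 1/R + jωC
Y = (0.00229 + j0.00963) S
|Y| = 0.00990 S → |Z| = 1/|Y| = 101 Ω, ∠Z = −∠Y = -76.6°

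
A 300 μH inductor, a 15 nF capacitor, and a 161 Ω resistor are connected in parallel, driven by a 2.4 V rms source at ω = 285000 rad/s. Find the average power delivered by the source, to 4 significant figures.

35.78 mW

X_L = ωL = 85.50 Ω
X_C = 1/(ωC) = 233.9 Ω
Parallel: admittances add. Y = 1/R + 1/(jωL) + jωC
Y = (0.006211 − j0.007421) S
|Y| = 0.009677 S → |Z| = 1/|Y| = 103.3 Ω, ∠Z = −∠Y = 50.07°
I = V/|Z| = 23.23 mA
P = VI cos φ = 2.4 × 0.02323 × cos(50.07°) = 35.78 mW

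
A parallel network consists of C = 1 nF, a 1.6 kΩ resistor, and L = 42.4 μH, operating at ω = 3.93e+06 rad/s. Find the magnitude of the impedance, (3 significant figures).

X_L = ωL = 167 Ω
X_C = 1/(ωC) = 254 Ω
Parallel: admittances add. Y = 1/R + 1/(jωL) + jωC
Y = (0.000625 − j0.00207) S
|Y| = 0.00216 S → |Z| = 1/|Y| = 462 Ω, ∠Z = −∠Y = 73.2°

462 Ω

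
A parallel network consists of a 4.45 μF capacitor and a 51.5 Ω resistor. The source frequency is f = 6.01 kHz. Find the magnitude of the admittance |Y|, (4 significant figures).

169.2 mS

ω = 2πf = 37760 rad/s
X_C = 1/(ωC) = 5.951 Ω
Parallel: admittances add. Y = 1/R + jωC
Y = (0.01942 + j0.1680) S
|Y| = 0.1692 S → |Z| = 1/|Y| = 5.912 Ω, ∠Z = −∠Y = -83.41°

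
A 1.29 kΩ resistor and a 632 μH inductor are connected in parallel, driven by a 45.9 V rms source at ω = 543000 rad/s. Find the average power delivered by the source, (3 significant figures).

1.63 W

X_L = ωL = 343 Ω
Parallel: admittances add. Y = 1/R + 1/(jωL)
Y = (0.000775 − j0.00291) S
|Y| = 0.00302 S → |Z| = 1/|Y| = 332 Ω, ∠Z = −∠Y = 75.1°
I = V/|Z| = 138 mA
P = VI cos φ = 45.9 × 0.138 × cos(75.1°) = 1.63 W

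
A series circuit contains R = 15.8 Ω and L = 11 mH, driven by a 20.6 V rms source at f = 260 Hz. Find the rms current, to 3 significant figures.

861 mA

ω = 2πf = 1634 rad/s
X_L = ωL = 18.0 Ω
Z = 15.8 + j18.0 Ω
|Z| = √(15.8² + 18.0²) = 23.9 Ω
I = V/|Z| = 20.6/23.9 = 861 mA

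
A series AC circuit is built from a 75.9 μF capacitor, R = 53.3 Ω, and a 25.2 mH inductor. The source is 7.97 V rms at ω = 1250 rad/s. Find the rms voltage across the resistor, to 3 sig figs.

X_L = ωL = 31.5 Ω
X_C = 1/(ωC) = 10.5 Ω
Net reactance X = X_L − X_C = 21.0 Ω
Z = 53.3 + j21.0 Ω
|Z| = √(53.3² + 21.0²) = 57.3 Ω
I = V/|Z| = 139 mA
V_R = I·|Z_R| = 0.139 × 53.3 = 7.42 V

7.42 V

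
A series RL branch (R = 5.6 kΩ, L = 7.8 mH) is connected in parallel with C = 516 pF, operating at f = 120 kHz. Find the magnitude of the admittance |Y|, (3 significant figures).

312 μS

ω = 2πf = 754000 rad/s
X_L = ωL = 5880 Ω
X_C = 1/(ωC) = 2570 Ω
Branch 1 (R+jX_L): Z₁ = 5600 + j5880 Ω, |Z₁| = 8120 Ω
Branch 2 (−jX_C): Z₂ = −j2570 Ω
Parallel: Z = Z₁Z₂/(Z₁+Z₂), |Z| = 3210 Ω, ∠Z = -74.2°
|Y| = 1/|Z| = 312 μS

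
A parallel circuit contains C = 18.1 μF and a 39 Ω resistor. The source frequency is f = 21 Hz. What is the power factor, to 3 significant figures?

ω = 2πf = 131.9 rad/s
X_C = 1/(ωC) = 419 Ω
Parallel: admittances add. Y = 1/R + jωC
Y = (0.0256 + j0.00239) S
|Y| = 0.0258 S → |Z| = 1/|Y| = 38.8 Ω, ∠Z = −∠Y = -5.32°
cos φ = cos(-5.32°) = 0.996

0.996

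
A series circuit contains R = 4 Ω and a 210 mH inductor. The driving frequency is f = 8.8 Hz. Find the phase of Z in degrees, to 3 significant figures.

71.0°

ω = 2πf = 55.29 rad/s
X_L = ωL = 11.6 Ω
Z = 4.00 + j11.6 Ω
|Z| = √(4.00² + 11.6²) = 12.3 Ω
∠Z = arctan(11.6/4.00) = 71.0°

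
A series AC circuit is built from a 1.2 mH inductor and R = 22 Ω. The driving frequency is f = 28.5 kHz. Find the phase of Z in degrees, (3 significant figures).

ω = 2πf = 179100 rad/s
X_L = ωL = 215 Ω
Z = 22.0 + j215 Ω
|Z| = √(22.0² + 215²) = 216 Ω
∠Z = arctan(215/22.0) = 84.2°

84.2°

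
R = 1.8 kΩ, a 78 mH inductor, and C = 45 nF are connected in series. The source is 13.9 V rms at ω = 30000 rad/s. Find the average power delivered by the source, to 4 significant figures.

59.99 mW

X_L = ωL = 2340 Ω
X_C = 1/(ωC) = 740.7 Ω
Net reactance X = X_L − X_C = 1599 Ω
Z = 1800 + j1599 Ω
|Z| = √(1800² + 1599²) = 2408 Ω
∠Z = arctan(1599/1800) = 41.62°
I = V/|Z| = 5.773 mA
P = VI cos φ = 13.9 × 0.005773 × cos(41.62°) = 59.99 mW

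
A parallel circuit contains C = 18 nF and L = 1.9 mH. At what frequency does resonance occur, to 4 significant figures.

27.21 kHz

ω₀ = 1/√(LC) = 1/√(0.0019 × 1.8e-08) = 171000 rad/s
f₀ = ω₀/(2π) = 27.21 kHz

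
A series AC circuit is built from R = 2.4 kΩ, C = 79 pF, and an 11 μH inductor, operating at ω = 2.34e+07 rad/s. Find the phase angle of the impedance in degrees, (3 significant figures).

-6.74°

X_L = ωL = 257 Ω
X_C = 1/(ωC) = 541 Ω
Net reactance X = X_L − X_C = -284 Ω
Z = 2400 − j284 Ω
|Z| = √(2400² + 284²) = 2420 Ω
∠Z = arctan(-284/2400) = -6.74°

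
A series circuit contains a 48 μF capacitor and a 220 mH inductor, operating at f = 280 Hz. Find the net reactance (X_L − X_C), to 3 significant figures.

ω = 2πf = 1759 rad/s
X_L = ωL = 387 Ω
X_C = 1/(ωC) = 11.8 Ω
X = 387 − 11.8 = 375 Ω

375 Ω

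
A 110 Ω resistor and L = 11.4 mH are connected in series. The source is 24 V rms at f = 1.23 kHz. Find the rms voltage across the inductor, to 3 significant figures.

ω = 2πf = 7728 rad/s
X_L = ωL = 88.1 Ω
Z = 110 + j88.1 Ω
|Z| = √(110² + 88.1²) = 141 Ω
I = V/|Z| = 170 mA
V_L = I·|Z_L| = 0.170 × 88.1 = 15.0 V

15.0 V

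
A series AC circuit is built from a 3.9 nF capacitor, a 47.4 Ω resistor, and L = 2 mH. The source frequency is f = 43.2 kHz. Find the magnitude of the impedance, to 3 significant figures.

405 Ω

ω = 2πf = 271400 rad/s
X_L = ωL = 543 Ω
X_C = 1/(ωC) = 945 Ω
Net reactance X = X_L − X_C = -402 Ω
Z = 47.4 − j402 Ω
|Z| = √(47.4² + 402²) = 405 Ω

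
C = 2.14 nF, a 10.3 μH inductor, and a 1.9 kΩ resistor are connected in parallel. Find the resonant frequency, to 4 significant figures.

1.072 MHz

ω₀ = 1/√(LC) = 1/√(1.03e-05 × 2.14e-09) = 6.736e+06 rad/s
f₀ = ω₀/(2π) = 1.072 MHz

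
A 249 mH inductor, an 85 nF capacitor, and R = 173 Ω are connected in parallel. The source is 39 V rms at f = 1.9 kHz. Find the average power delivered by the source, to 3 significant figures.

8.79 W

ω = 2πf = 11940 rad/s
X_L = ωL = 2970 Ω
X_C = 1/(ωC) = 985 Ω
Parallel: admittances add. Y = 1/R + 1/(jωL) + jωC
Y = (0.00578 + j0.000678) S
|Y| = 0.00582 S → |Z| = 1/|Y| = 172 Ω, ∠Z = −∠Y = -6.69°
I = V/|Z| = 227 mA
P = VI cos φ = 39 × 0.227 × cos(-6.69°) = 8.79 W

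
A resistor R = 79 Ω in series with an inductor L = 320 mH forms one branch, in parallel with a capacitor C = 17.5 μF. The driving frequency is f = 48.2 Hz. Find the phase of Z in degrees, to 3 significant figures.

10.1°

ω = 2πf = 302.8 rad/s
X_L = ωL = 96.9 Ω
X_C = 1/(ωC) = 189 Ω
Branch 1 (R+jX_L): Z₁ = 79.0 + j96.9 Ω, |Z₁| = 125 Ω
Branch 2 (−jX_C): Z₂ = −j189 Ω
Parallel: Z = Z₁Z₂/(Z₁+Z₂), |Z| = 195 Ω, ∠Z = 10.1°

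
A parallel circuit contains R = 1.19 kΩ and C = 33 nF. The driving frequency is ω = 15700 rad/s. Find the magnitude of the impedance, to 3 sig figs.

1010 Ω

X_C = 1/(ωC) = 1930 Ω
Parallel: admittances add. Y = 1/R + jωC
Y = (0.000840 + j0.000518) S
|Y| = 0.000987 S → |Z| = 1/|Y| = 1010 Ω, ∠Z = −∠Y = -31.7°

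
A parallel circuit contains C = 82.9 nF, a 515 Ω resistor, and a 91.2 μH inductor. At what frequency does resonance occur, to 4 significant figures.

57.88 kHz

ω₀ = 1/√(LC) = 1/√(9.12e-05 × 8.29e-08) = 363700 rad/s
f₀ = ω₀/(2π) = 57.88 kHz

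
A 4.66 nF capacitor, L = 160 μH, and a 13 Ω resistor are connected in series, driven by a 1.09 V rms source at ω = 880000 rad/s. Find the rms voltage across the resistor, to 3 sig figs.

0.136 V

X_L = ωL = 141 Ω
X_C = 1/(ωC) = 244 Ω
Net reactance X = X_L − X_C = -103 Ω
Z = 13.0 − j103 Ω
|Z| = √(13.0² + 103²) = 104 Ω
I = V/|Z| = 10.5 mA
V_R = I·|Z_R| = 0.0105 × 13.0 = 0.136 V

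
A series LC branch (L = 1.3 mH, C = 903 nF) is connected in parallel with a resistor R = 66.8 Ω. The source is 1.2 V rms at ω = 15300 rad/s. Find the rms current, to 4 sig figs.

X_L = ωL = 19.89 Ω
X_C = 1/(ωC) = 72.38 Ω
Branch 1: Z₁ = R = 66.80 Ω
Branch 2 (series LC): Z₂ = j(X_L − X_C) = −j52.49 Ω
Parallel: Z = Z₁Z₂/(Z₁+Z₂), |Z| = 41.27 Ω, ∠Z = -51.84°
I = V/|Z| = 1.2/41.27 = 29.07 mA

29.07 mA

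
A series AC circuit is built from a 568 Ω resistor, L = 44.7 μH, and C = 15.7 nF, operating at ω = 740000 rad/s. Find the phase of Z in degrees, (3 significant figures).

X_L = ωL = 33.1 Ω
X_C = 1/(ωC) = 86.1 Ω
Net reactance X = X_L − X_C = -53.0 Ω
Z = 568 − j53.0 Ω
|Z| = √(568² + 53.0²) = 570 Ω
∠Z = arctan(-53.0/568) = -5.33°

-5.33°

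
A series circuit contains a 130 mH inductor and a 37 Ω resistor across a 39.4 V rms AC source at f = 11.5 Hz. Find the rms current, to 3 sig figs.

ω = 2πf = 72.26 rad/s
X_L = ωL = 9.39 Ω
Z = 37.0 + j9.39 Ω
|Z| = √(37.0² + 9.39²) = 38.2 Ω
I = V/|Z| = 39.4/38.2 = 1.03 A

1.03 A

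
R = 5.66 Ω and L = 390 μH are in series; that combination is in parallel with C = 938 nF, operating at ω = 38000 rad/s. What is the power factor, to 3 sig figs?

X_L = ωL = 14.8 Ω
X_C = 1/(ωC) = 28.1 Ω
Branch 1 (R+jX_L): Z₁ = 5.66 + j14.8 Ω, |Z₁| = 15.9 Ω
Branch 2 (−jX_C): Z₂ = −j28.1 Ω
Parallel: Z = Z₁Z₂/(Z₁+Z₂), |Z| = 30.9 Ω, ∠Z = 45.9°
cos φ = cos(45.9°) = 0.695

0.695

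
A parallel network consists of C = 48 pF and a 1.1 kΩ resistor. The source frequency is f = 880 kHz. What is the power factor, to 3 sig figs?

ω = 2πf = 5.529e+06 rad/s
X_C = 1/(ωC) = 3770 Ω
Parallel: admittances add. Y = 1/R + jωC
Y = (0.000909 + j0.000265) S
|Y| = 0.000947 S → |Z| = 1/|Y| = 1060 Ω, ∠Z = −∠Y = -16.3°
cos φ = cos(-16.3°) = 0.960

0.960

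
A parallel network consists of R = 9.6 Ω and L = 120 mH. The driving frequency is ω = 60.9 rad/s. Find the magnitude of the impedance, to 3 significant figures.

5.81 Ω

X_L = ωL = 7.31 Ω
Parallel: admittances add. Y = 1/R + 1/(jωL)
Y = (0.104 − j0.137) S
|Y| = 0.172 S → |Z| = 1/|Y| = 5.81 Ω, ∠Z = −∠Y = 52.7°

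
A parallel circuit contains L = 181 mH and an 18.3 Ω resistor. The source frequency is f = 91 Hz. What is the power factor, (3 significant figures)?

0.985

ω = 2πf = 571.8 rad/s
X_L = ωL = 103 Ω
Parallel: admittances add. Y = 1/R + 1/(jωL)
Y = (0.0546 − j0.00966) S
|Y| = 0.0555 S → |Z| = 1/|Y| = 18.0 Ω, ∠Z = −∠Y = 10.0°
cos φ = cos(10.0°) = 0.985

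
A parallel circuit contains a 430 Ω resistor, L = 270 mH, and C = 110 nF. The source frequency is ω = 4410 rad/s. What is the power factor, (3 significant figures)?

0.989

X_L = ωL = 1190 Ω
X_C = 1/(ωC) = 2060 Ω
Parallel: admittances add. Y = 1/R + 1/(jωL) + jωC
Y = (0.00233 − j0.000355) S
|Y| = 0.00235 S → |Z| = 1/|Y| = 425 Ω, ∠Z = −∠Y = 8.67°
cos φ = cos(8.67°) = 0.989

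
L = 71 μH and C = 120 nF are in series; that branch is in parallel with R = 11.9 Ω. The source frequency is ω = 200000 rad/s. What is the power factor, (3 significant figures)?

0.918

X_L = ωL = 14.2 Ω
X_C = 1/(ωC) = 41.7 Ω
Branch 1: Z₁ = R = 11.9 Ω
Branch 2 (series LC): Z₂ = j(X_L − X_C) = −j27.5 Ω
Parallel: Z = Z₁Z₂/(Z₁+Z₂), |Z| = 10.9 Ω, ∠Z = -23.4°
cos φ = cos(-23.4°) = 0.918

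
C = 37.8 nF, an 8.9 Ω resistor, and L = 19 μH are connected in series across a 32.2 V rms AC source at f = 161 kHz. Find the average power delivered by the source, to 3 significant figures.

ω = 2πf = 1.012e+06 rad/s
X_L = ωL = 19.2 Ω
X_C = 1/(ωC) = 26.2 Ω
Net reactance X = X_L − X_C = -6.93 Ω
Z = 8.90 − j6.93 Ω
|Z| = √(8.90² + 6.93²) = 11.3 Ω
∠Z = arctan(-6.93/8.90) = -37.9°
I = V/|Z| = 2.85 A
P = VI cos φ = 32.2 × 2.85 × cos(-37.9°) = 72.5 W

72.5 W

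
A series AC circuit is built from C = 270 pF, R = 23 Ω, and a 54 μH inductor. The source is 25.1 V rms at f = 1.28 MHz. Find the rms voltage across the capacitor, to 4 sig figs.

ω = 2πf = 8.042e+06 rad/s
X_L = ωL = 434.3 Ω
X_C = 1/(ωC) = 460.5 Ω
Net reactance X = X_L − X_C = -26.22 Ω
Z = 23.00 − j26.22 Ω
|Z| = √(23.00² + 26.22²) = 34.88 Ω
I = V/|Z| = 719.6 mA
V_C = I·|Z_C| = 0.7196 × 460.5 = 331.4 V

331.4 V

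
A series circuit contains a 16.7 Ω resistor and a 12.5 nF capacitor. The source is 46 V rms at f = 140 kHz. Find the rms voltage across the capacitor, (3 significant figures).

ω = 2πf = 879600 rad/s
X_C = 1/(ωC) = 90.9 Ω
Z = 16.7 − j90.9 Ω
|Z| = √(16.7² + 90.9²) = 92.5 Ω
I = V/|Z| = 497 mA
V_C = I·|Z_C| = 0.497 × 90.9 = 45.2 V

45.2 V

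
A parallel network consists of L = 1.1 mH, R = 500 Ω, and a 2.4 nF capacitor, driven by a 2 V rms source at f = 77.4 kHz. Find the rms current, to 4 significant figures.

ω = 2πf = 486300 rad/s
X_L = ωL = 535.0 Ω
X_C = 1/(ωC) = 856.8 Ω
Parallel: admittances add. Y = 1/R + 1/(jωL) + jωC
Y = (0.002000 − j0.0007022) S
|Y| = 0.002120 S → |Z| = 1/|Y| = 471.8 Ω, ∠Z = −∠Y = 19.35°
I = V/|Z| = 2/471.8 = 4.239 mA

4.239 mA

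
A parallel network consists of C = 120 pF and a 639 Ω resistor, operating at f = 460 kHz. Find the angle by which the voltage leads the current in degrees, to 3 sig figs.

ω = 2πf = 2.89e+06 rad/s
X_C = 1/(ωC) = 2880 Ω
Parallel: admittances add. Y = 1/R + jωC
Y = (0.00156 + j0.000347) S
|Y| = 0.00160 S → |Z| = 1/|Y| = 624 Ω, ∠Z = −∠Y = -12.5°

-12.5°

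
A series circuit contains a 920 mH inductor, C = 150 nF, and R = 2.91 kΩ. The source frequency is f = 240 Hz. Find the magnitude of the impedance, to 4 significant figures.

ω = 2πf = 1508 rad/s
X_L = ωL = 1387 Ω
X_C = 1/(ωC) = 4421 Ω
Net reactance X = X_L − X_C = -3034 Ω
Z = 2910 − j3034 Ω
|Z| = √(2910² + 3034²) = 4204 Ω

4204 Ω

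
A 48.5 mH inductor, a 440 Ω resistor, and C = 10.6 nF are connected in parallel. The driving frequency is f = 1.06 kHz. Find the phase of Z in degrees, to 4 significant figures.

ω = 2πf = 6660 rad/s
X_L = ωL = 323.0 Ω
X_C = 1/(ωC) = 14160 Ω
Parallel: admittances add. Y = 1/R + 1/(jωL) + jωC
Y = (0.002273 − j0.003025) S
|Y| = 0.003784 S → |Z| = 1/|Y| = 264.3 Ω, ∠Z = −∠Y = 53.08°

53.08°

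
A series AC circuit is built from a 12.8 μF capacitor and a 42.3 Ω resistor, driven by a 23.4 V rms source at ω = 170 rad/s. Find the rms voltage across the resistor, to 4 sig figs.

2.145 V

X_C = 1/(ωC) = 459.6 Ω
Z = 42.30 − j459.6 Ω
|Z| = √(42.30² + 459.6²) = 461.5 Ω
I = V/|Z| = 50.70 mA
V_R = I·|Z_R| = 0.05070 × 42.30 = 2.145 V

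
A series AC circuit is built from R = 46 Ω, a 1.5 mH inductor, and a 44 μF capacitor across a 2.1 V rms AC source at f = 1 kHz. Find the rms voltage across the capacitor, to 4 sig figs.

ω = 2πf = 6283 rad/s
X_L = ωL = 9.425 Ω
X_C = 1/(ωC) = 3.617 Ω
Net reactance X = X_L − X_C = 5.808 Ω
Z = 46.00 + j5.808 Ω
|Z| = √(46.00² + 5.808²) = 46.37 Ω
I = V/|Z| = 45.29 mA
V_C = I·|Z_C| = 0.04529 × 3.617 = 0.1638 V

0.1638 V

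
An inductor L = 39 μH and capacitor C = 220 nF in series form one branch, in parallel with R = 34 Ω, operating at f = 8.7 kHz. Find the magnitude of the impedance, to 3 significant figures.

ω = 2πf = 54660 rad/s
X_L = ωL = 2.13 Ω
X_C = 1/(ωC) = 83.2 Ω
Branch 1: Z₁ = R = 34.0 Ω
Branch 2 (series LC): Z₂ = j(X_L − X_C) = −j81.0 Ω
Parallel: Z = Z₁Z₂/(Z₁+Z₂), |Z| = 31.4 Ω, ∠Z = -22.8°

31.4 Ω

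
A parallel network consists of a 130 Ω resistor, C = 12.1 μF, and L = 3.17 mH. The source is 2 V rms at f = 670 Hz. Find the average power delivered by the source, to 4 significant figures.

30.77 mW

ω = 2πf = 4210 rad/s
X_L = ωL = 13.34 Ω
X_C = 1/(ωC) = 19.63 Ω
Parallel: admittances add. Y = 1/R + 1/(jωL) + jωC
Y = (0.007692 − j0.02400) S
|Y| = 0.02520 S → |Z| = 1/|Y| = 39.68 Ω, ∠Z = −∠Y = 72.23°
I = V/|Z| = 50.40 mA
P = VI cos φ = 2 × 0.05040 × cos(72.23°) = 30.77 mW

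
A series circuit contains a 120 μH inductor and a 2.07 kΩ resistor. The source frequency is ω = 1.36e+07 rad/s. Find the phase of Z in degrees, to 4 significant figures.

X_L = ωL = 1632 Ω
Z = 2070 + j1632 Ω
|Z| = √(2070² + 1632²) = 2636 Ω
∠Z = arctan(1632/2070) = 38.25°

38.25°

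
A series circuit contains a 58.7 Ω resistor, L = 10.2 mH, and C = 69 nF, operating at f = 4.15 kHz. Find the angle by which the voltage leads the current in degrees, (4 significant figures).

ω = 2πf = 26080 rad/s
X_L = ωL = 266.0 Ω
X_C = 1/(ωC) = 555.8 Ω
Net reactance X = X_L − X_C = -289.8 Ω
Z = 58.70 − j289.8 Ω
|Z| = √(58.70² + 289.8²) = 295.7 Ω
∠Z = arctan(-289.8/58.70) = -78.55°

-78.55°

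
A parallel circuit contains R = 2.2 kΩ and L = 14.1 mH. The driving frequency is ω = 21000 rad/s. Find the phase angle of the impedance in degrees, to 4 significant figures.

82.33°

X_L = ωL = 296.1 Ω
Parallel: admittances add. Y = 1/R + 1/(jωL)
Y = (0.0004545 − j0.003377) S
|Y| = 0.003408 S → |Z| = 1/|Y| = 293.5 Ω, ∠Z = −∠Y = 82.33°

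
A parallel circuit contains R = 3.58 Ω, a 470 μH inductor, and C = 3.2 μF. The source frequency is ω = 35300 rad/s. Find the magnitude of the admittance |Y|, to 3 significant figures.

284 mS

X_L = ωL = 16.6 Ω
X_C = 1/(ωC) = 8.85 Ω
Parallel: admittances add. Y = 1/R + 1/(jωL) + jωC
Y = (0.279 + j0.0527) S
|Y| = 0.284 S → |Z| = 1/|Y| = 3.52 Ω, ∠Z = −∠Y = -10.7°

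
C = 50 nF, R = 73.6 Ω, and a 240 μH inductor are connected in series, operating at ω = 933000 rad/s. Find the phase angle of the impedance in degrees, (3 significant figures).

70.0°

X_L = ωL = 224 Ω
X_C = 1/(ωC) = 21.4 Ω
Net reactance X = X_L − X_C = 202 Ω
Z = 73.6 + j202 Ω
|Z| = √(73.6² + 202²) = 215 Ω
∠Z = arctan(202/73.6) = 70.0°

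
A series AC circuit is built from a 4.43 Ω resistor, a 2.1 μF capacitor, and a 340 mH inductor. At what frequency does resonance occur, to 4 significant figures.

188.4 Hz

ω₀ = 1/√(LC) = 1/√(0.34 × 2.1e-06) = 1183 rad/s
f₀ = ω₀/(2π) = 188.4 Hz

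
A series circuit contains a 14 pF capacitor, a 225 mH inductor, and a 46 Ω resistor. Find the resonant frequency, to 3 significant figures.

89.7 kHz

ω₀ = 1/√(LC) = 1/√(0.225 × 1.4e-11) = 563400 rad/s
f₀ = ω₀/(2π) = 89.7 kHz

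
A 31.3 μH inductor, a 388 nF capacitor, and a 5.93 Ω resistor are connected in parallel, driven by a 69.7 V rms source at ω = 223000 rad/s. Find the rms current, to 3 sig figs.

12.4 A

X_L = ωL = 6.98 Ω
X_C = 1/(ωC) = 11.6 Ω
Parallel: admittances add. Y = 1/R + 1/(jωL) + jωC
Y = (0.169 − j0.0567) S
|Y| = 0.178 S → |Z| = 1/|Y| = 5.62 Ω, ∠Z = −∠Y = 18.6°
I = V/|Z| = 69.7/5.62 = 12.4 A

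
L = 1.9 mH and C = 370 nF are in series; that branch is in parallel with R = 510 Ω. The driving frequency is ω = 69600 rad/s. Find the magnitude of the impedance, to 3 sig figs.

X_L = ωL = 132 Ω
X_C = 1/(ωC) = 38.8 Ω
Branch 1: Z₁ = R = 510 Ω
Branch 2 (series LC): Z₂ = j(X_L − X_C) = j93.4 Ω
Parallel: Z = Z₁Z₂/(Z₁+Z₂), |Z| = 91.9 Ω, ∠Z = 79.6°

91.9 Ω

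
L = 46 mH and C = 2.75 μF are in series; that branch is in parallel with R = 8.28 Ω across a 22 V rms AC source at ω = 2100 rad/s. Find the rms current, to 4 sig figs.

2.672 A

X_L = ωL = 96.60 Ω
X_C = 1/(ωC) = 173.2 Ω
Branch 1: Z₁ = R = 8.280 Ω
Branch 2 (series LC): Z₂ = j(X_L − X_C) = −j76.56 Ω
Parallel: Z = Z₁Z₂/(Z₁+Z₂), |Z| = 8.232 Ω, ∠Z = -6.173°
I = V/|Z| = 22/8.232 = 2.672 A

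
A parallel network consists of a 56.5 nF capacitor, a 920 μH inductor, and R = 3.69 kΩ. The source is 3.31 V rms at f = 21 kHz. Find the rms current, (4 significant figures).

2.742 mA

ω = 2πf = 131900 rad/s
X_L = ωL = 121.4 Ω
X_C = 1/(ωC) = 134.1 Ω
Parallel: admittances add. Y = 1/R + 1/(jωL) + jωC
Y = (0.0002710 − j0.0007828) S
|Y| = 0.0008284 S → |Z| = 1/|Y| = 1207 Ω, ∠Z = −∠Y = 70.91°
I = V/|Z| = 3.31/1207 = 2.742 mA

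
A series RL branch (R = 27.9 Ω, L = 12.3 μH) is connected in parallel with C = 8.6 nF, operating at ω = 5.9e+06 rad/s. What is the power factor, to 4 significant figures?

0.1183

X_L = ωL = 72.57 Ω
X_C = 1/(ωC) = 19.71 Ω
Branch 1 (R+jX_L): Z₁ = 27.90 + j72.57 Ω, |Z₁| = 77.75 Ω
Branch 2 (−jX_C): Z₂ = −j19.71 Ω
Parallel: Z = Z₁Z₂/(Z₁+Z₂), |Z| = 25.64 Ω, ∠Z = -83.20°
cos φ = cos(-83.20°) = 0.1183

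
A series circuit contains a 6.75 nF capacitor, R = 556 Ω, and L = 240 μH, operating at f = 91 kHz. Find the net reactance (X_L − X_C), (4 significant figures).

ω = 2πf = 571800 rad/s
X_L = ωL = 137.2 Ω
X_C = 1/(ωC) = 259.1 Ω
X = 137.2 − 259.1 = -121.9 Ω

-121.9 Ω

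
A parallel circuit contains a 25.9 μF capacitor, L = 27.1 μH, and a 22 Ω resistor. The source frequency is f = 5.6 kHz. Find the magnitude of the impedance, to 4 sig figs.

6.909 Ω

ω = 2πf = 35190 rad/s
X_L = ωL = 0.9535 Ω
X_C = 1/(ωC) = 1.097 Ω
Parallel: admittances add. Y = 1/R + 1/(jωL) + jωC
Y = (0.04545 − j0.1374) S
|Y| = 0.1447 S → |Z| = 1/|Y| = 6.909 Ω, ∠Z = −∠Y = 71.70°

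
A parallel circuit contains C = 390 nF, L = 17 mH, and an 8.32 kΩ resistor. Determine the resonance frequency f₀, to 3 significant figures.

1.95 kHz

ω₀ = 1/√(LC) = 1/√(0.017 × 3.9e-07) = 12280 rad/s
f₀ = ω₀/(2π) = 1.95 kHz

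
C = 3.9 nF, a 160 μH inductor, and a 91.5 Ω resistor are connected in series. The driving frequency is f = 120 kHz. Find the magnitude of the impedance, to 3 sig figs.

ω = 2πf = 754000 rad/s
X_L = ωL = 121 Ω
X_C = 1/(ωC) = 340 Ω
Net reactance X = X_L − X_C = -219 Ω
Z = 91.5 − j219 Ω
|Z| = √(91.5² + 219²) = 238 Ω

238 Ω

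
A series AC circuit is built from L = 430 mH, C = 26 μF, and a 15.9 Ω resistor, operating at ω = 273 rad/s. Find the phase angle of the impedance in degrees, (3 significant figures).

X_L = ωL = 117 Ω
X_C = 1/(ωC) = 141 Ω
Net reactance X = X_L − X_C = -23.5 Ω
Z = 15.9 − j23.5 Ω
|Z| = √(15.9² + 23.5²) = 28.4 Ω
∠Z = arctan(-23.5/15.9) = -55.9°

-55.9°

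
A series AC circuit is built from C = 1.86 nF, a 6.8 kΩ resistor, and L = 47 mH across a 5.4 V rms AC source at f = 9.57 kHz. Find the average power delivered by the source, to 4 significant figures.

ω = 2πf = 60130 rad/s
X_L = ωL = 2826 Ω
X_C = 1/(ωC) = 8941 Ω
Net reactance X = X_L − X_C = -6115 Ω
Z = 6800 − j6115 Ω
|Z| = √(6800² + 6115²) = 9145 Ω
∠Z = arctan(-6115/6800) = -41.96°
I = V/|Z| = 590.5 μA
P = VI cos φ = 5.4 × 0.0005905 × cos(-41.96°) = 2.371 mW

2.371 mW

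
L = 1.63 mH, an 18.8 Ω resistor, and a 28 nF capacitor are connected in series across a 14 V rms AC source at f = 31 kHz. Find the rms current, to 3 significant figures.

ω = 2πf = 194800 rad/s
X_L = ωL = 317 Ω
X_C = 1/(ωC) = 183 Ω
Net reactance X = X_L − X_C = 134 Ω
Z = 18.8 + j134 Ω
|Z| = √(18.8² + 134²) = 135 Ω
I = V/|Z| = 14/135 = 103 mA

103 mA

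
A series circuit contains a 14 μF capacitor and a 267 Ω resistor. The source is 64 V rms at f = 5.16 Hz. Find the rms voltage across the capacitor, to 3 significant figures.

ω = 2πf = 32.42 rad/s
X_C = 1/(ωC) = 2200 Ω
Z = 267 − j2200 Ω
|Z| = √(267² + 2200²) = 2220 Ω
I = V/|Z| = 28.8 mA
V_C = I·|Z_C| = 0.0288 × 2200 = 63.5 V

63.5 V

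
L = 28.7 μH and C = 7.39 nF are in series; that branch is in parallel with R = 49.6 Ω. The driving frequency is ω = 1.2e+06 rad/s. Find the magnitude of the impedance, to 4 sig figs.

X_L = ωL = 34.44 Ω
X_C = 1/(ωC) = 112.8 Ω
Branch 1: Z₁ = R = 49.60 Ω
Branch 2 (series LC): Z₂ = j(X_L − X_C) = −j78.32 Ω
Parallel: Z = Z₁Z₂/(Z₁+Z₂), |Z| = 41.90 Ω, ∠Z = -32.34°

41.90 Ω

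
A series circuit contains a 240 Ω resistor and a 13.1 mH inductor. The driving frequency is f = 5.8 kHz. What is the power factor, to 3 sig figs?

0.449

ω = 2πf = 36440 rad/s
X_L = ωL = 477 Ω
Z = 240 + j477 Ω
|Z| = √(240² + 477²) = 534 Ω
∠Z = arctan(477/240) = 63.3°
cos φ = cos(63.3°) = 0.449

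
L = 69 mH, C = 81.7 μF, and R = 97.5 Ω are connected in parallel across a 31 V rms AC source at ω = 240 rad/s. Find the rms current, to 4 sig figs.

X_L = ωL = 16.56 Ω
X_C = 1/(ωC) = 51.00 Ω
Parallel: admittances add. Y = 1/R + 1/(jωL) + jωC
Y = (0.01026 − j0.04078) S
|Y| = 0.04205 S → |Z| = 1/|Y| = 23.78 Ω, ∠Z = −∠Y = 75.88°
I = V/|Z| = 31/23.78 = 1.304 A

1.304 A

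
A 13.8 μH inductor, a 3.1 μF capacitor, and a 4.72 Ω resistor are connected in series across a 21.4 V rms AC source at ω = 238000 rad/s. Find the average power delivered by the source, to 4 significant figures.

83.14 W

X_L = ωL = 3.284 Ω
X_C = 1/(ωC) = 1.355 Ω
Net reactance X = X_L − X_C = 1.929 Ω
Z = 4.720 + j1.929 Ω
|Z| = √(4.720² + 1.929²) = 5.099 Ω
∠Z = arctan(1.929/4.720) = 22.23°
I = V/|Z| = 4.197 A
P = VI cos φ = 21.4 × 4.197 × cos(22.23°) = 83.14 W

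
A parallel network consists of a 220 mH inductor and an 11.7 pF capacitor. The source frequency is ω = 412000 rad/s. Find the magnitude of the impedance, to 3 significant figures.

161000 Ω

X_L = ωL = 90600 Ω
X_C = 1/(ωC) = 207000 Ω
Parallel: admittances add. Y = 1/(jωL) + jωC
Y = (0 − j6.21e-06) S
|Y| = 6.21e-06 S → |Z| = 1/|Y| = 161000 Ω, ∠Z = −∠Y = 90.0°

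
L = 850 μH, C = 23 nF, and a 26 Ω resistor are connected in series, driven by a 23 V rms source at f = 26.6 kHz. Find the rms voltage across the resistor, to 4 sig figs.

ω = 2πf = 167100 rad/s
X_L = ωL = 142.1 Ω
X_C = 1/(ωC) = 260.1 Ω
Net reactance X = X_L − X_C = -118.1 Ω
Z = 26.00 − j118.1 Ω
|Z| = √(26.00² + 118.1²) = 120.9 Ω
I = V/|Z| = 190.2 mA
V_R = I·|Z_R| = 0.1902 × 26.00 = 4.946 V

4.946 V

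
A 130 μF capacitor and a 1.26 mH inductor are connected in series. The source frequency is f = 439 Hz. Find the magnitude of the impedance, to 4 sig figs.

ω = 2πf = 2758 rad/s
X_L = ωL = 3.475 Ω
X_C = 1/(ωC) = 2.789 Ω
Net reactance X = X_L − X_C = 0.6867 Ω
Z = j0.6867 Ω
|Z| = √(0² + 0.6867²) = 0.6867 Ω

0.6867 Ω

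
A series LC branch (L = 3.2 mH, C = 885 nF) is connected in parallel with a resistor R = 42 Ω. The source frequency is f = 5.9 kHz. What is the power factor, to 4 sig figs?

ω = 2πf = 37070 rad/s
X_L = ωL = 118.6 Ω
X_C = 1/(ωC) = 30.48 Ω
Branch 1: Z₁ = R = 42.00 Ω
Branch 2 (series LC): Z₂ = j(X_L − X_C) = j88.15 Ω
Parallel: Z = Z₁Z₂/(Z₁+Z₂), |Z| = 37.92 Ω, ∠Z = 25.48°
cos φ = cos(25.48°) = 0.9028

0.9028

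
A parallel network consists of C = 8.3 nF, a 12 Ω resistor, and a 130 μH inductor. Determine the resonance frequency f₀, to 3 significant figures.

153 kHz

ω₀ = 1/√(LC) = 1/√(0.00013 × 8.3e-09) = 962700 rad/s
f₀ = ω₀/(2π) = 153 kHz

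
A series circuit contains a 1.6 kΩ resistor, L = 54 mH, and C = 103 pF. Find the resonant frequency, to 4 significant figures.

ω₀ = 1/√(LC) = 1/√(0.054 × 1.03e-10) = 424000 rad/s
f₀ = ω₀/(2π) = 67.48 kHz

67.48 kHz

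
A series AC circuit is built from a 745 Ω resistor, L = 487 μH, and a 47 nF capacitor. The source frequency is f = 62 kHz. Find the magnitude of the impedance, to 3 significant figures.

757 Ω

ω = 2πf = 389600 rad/s
X_L = ωL = 190 Ω
X_C = 1/(ωC) = 54.6 Ω
Net reactance X = X_L − X_C = 135 Ω
Z = 745 + j135 Ω
|Z| = √(745² + 135²) = 757 Ω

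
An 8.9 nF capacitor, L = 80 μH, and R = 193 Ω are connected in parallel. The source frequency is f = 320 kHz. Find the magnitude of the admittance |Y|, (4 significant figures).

ω = 2πf = 2.011e+06 rad/s
X_L = ωL = 160.8 Ω
X_C = 1/(ωC) = 55.88 Ω
Parallel: admittances add. Y = 1/R + 1/(jωL) + jωC
Y = (0.005181 + j0.01168) S
|Y| = 0.01278 S → |Z| = 1/|Y| = 78.28 Ω, ∠Z = −∠Y = -66.07°

12.78 mS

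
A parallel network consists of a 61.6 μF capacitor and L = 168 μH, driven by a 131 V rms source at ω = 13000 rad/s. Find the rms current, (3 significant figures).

44.9 A

X_L = ωL = 2.18 Ω
X_C = 1/(ωC) = 1.25 Ω
Parallel: admittances add. Y = 1/(jωL) + jωC
Y = (0 + j0.343) S
|Y| = 0.343 S → |Z| = 1/|Y| = 2.92 Ω, ∠Z = −∠Y = -90.0°
I = V/|Z| = 131/2.92 = 44.9 A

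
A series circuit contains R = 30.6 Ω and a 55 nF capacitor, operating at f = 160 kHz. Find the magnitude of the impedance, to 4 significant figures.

ω = 2πf = 1.005e+06 rad/s
X_C = 1/(ωC) = 18.09 Ω
Z = 30.60 − j18.09 Ω
|Z| = √(30.60² + 18.09²) = 35.55 Ω

35.55 Ω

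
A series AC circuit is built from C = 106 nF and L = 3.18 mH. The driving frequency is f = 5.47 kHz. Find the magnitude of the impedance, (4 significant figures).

165.2 Ω

ω = 2πf = 34370 rad/s
X_L = ωL = 109.3 Ω
X_C = 1/(ωC) = 274.5 Ω
Net reactance X = X_L − X_C = -165.2 Ω
Z = − j165.2 Ω
|Z| = √(0² + 165.2²) = 165.2 Ω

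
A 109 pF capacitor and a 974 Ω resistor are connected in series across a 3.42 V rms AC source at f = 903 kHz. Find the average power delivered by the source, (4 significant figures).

3.197 mW

ω = 2πf = 5.674e+06 rad/s
X_C = 1/(ωC) = 1617 Ω
Z = 974.0 − j1617 Ω
|Z| = √(974.0² + 1617²) = 1888 Ω
∠Z = arctan(-1617/974.0) = -58.94°
I = V/|Z| = 1.812 mA
P = VI cos φ = 3.42 × 0.001812 × cos(-58.94°) = 3.197 mW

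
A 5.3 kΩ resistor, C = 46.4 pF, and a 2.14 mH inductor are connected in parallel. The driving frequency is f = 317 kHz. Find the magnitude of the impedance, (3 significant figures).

ω = 2πf = 1.992e+06 rad/s
X_L = ωL = 4260 Ω
X_C = 1/(ωC) = 10800 Ω
Parallel: admittances add. Y = 1/R + 1/(jωL) + jωC
Y = (0.000189 − j0.000142) S
|Y| = 0.000236 S → |Z| = 1/|Y| = 4230 Ω, ∠Z = −∠Y = 37.0°

4230 Ω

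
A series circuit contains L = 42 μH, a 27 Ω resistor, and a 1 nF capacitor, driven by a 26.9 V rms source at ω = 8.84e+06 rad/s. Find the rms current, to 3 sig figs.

104 mA

X_L = ωL = 371 Ω
X_C = 1/(ωC) = 113 Ω
Net reactance X = X_L − X_C = 258 Ω
Z = 27.0 + j258 Ω
|Z| = √(27.0² + 258²) = 260 Ω
I = V/|Z| = 26.9/260 = 104 mA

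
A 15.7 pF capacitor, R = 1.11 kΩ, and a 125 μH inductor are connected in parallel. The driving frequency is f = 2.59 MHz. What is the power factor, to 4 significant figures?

0.9673

ω = 2πf = 1.627e+07 rad/s
X_L = ωL = 2034 Ω
X_C = 1/(ωC) = 3914 Ω
Parallel: admittances add. Y = 1/R + 1/(jωL) + jωC
Y = (0.0009009 − j0.0002361) S
|Y| = 0.0009313 S → |Z| = 1/|Y| = 1074 Ω, ∠Z = −∠Y = 14.69°
cos φ = cos(14.69°) = 0.9673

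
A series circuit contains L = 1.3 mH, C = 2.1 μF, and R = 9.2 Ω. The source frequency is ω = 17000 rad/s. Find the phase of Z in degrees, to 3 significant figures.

-32.7°

X_L = ωL = 22.1 Ω
X_C = 1/(ωC) = 28.0 Ω
Net reactance X = X_L − X_C = -5.91 Ω
Z = 9.20 − j5.91 Ω
|Z| = √(9.20² + 5.91²) = 10.9 Ω
∠Z = arctan(-5.91/9.20) = -32.7°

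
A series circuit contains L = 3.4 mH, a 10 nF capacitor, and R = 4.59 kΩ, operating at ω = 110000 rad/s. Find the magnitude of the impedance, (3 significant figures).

4620 Ω

X_L = ωL = 374 Ω
X_C = 1/(ωC) = 909 Ω
Net reactance X = X_L − X_C = -535 Ω
Z = 4590 − j535 Ω
|Z| = √(4590² + 535²) = 4620 Ω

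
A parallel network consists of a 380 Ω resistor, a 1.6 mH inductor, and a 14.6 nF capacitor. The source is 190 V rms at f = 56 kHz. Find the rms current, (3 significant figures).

ω = 2πf = 351900 rad/s
X_L = ωL = 563 Ω
X_C = 1/(ωC) = 195 Ω
Parallel: admittances add. Y = 1/R + 1/(jωL) + jωC
Y = (0.00263 + j0.00336) S
|Y| = 0.00427 S → |Z| = 1/|Y| = 234 Ω, ∠Z = −∠Y = -51.9°
I = V/|Z| = 190/234 = 811 mA

811 mA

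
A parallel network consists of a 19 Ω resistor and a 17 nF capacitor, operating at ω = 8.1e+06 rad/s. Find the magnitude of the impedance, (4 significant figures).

6.784 Ω

X_C = 1/(ωC) = 7.262 Ω
Parallel: admittances add. Y = 1/R + jωC
Y = (0.05263 + j0.1377) S
|Y| = 0.1474 S → |Z| = 1/|Y| = 6.784 Ω, ∠Z = −∠Y = -69.08°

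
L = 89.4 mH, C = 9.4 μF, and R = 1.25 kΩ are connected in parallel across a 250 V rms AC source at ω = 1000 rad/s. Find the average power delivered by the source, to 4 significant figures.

X_L = ωL = 89.40 Ω
X_C = 1/(ωC) = 106.4 Ω
Parallel: admittances add. Y = 1/R + 1/(jωL) + jωC
Y = (0.0008000 − j0.001786) S
|Y| = 0.001957 S → |Z| = 1/|Y| = 511.1 Ω, ∠Z = −∠Y = 65.87°
I = V/|Z| = 489.2 mA
P = VI cos φ = 250 × 0.4892 × cos(65.87°) = 50.00 W

50.00 W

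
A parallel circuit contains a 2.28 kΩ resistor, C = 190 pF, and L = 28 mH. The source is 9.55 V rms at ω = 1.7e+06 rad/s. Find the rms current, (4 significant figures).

5.085 mA

X_L = ωL = 47600 Ω
X_C = 1/(ωC) = 3096 Ω
Parallel: admittances add. Y = 1/R + 1/(jωL) + jωC
Y = (0.0004386 + j0.0003020) S
|Y| = 0.0005325 S → |Z| = 1/|Y| = 1878 Ω, ∠Z = −∠Y = -34.55°
I = V/|Z| = 9.55/1878 = 5.085 mA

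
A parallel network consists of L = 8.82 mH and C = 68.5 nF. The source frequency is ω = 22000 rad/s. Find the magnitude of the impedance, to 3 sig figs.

274 Ω

X_L = ωL = 194 Ω
X_C = 1/(ωC) = 664 Ω
Parallel: admittances add. Y = 1/(jωL) + jωC
Y = (0 − j0.00365) S
|Y| = 0.00365 S → |Z| = 1/|Y| = 274 Ω, ∠Z = −∠Y = 90.0°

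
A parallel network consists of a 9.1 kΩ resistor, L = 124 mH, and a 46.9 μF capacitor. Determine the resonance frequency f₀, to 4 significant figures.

66.00 Hz

ω₀ = 1/√(LC) = 1/√(0.124 × 4.69e-05) = 414.7 rad/s
f₀ = ω₀/(2π) = 66.00 Hz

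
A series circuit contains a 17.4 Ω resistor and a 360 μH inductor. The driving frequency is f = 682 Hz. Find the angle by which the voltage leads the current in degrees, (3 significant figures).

5.07°

ω = 2πf = 4285 rad/s
X_L = ωL = 1.54 Ω
Z = 17.4 + j1.54 Ω
|Z| = √(17.4² + 1.54²) = 17.5 Ω
∠Z = arctan(1.54/17.4) = 5.07°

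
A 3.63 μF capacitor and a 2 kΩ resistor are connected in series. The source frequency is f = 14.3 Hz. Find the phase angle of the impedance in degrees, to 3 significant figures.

-56.9°

ω = 2πf = 89.85 rad/s
X_C = 1/(ωC) = 3070 Ω
Z = 2000 − j3070 Ω
|Z| = √(2000² + 3070²) = 3660 Ω
∠Z = arctan(-3070/2000) = -56.9°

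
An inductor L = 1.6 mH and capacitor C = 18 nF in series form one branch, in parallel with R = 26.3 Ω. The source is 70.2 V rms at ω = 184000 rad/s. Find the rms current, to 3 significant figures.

X_L = ωL = 294 Ω
X_C = 1/(ωC) = 302 Ω
Branch 1: Z₁ = R = 26.3 Ω
Branch 2 (series LC): Z₂ = j(X_L − X_C) = −j7.53 Ω
Parallel: Z = Z₁Z₂/(Z₁+Z₂), |Z| = 7.24 Ω, ∠Z = -74.0°
I = V/|Z| = 70.2/7.24 = 9.69 A

9.69 A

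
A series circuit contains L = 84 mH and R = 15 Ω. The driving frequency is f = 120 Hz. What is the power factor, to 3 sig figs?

ω = 2πf = 754.0 rad/s
X_L = ωL = 63.3 Ω
Z = 15.0 + j63.3 Ω
|Z| = √(15.0² + 63.3²) = 65.1 Ω
∠Z = arctan(63.3/15.0) = 76.7°
cos φ = cos(76.7°) = 0.230

0.230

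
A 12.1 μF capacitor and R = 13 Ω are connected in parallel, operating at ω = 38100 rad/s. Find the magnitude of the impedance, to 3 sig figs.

X_C = 1/(ωC) = 2.17 Ω
Parallel: admittances add. Y = 1/R + jωC
Y = (0.0769 + j0.461) S
|Y| = 0.467 S → |Z| = 1/|Y| = 2.14 Ω, ∠Z = −∠Y = -80.5°

2.14 Ω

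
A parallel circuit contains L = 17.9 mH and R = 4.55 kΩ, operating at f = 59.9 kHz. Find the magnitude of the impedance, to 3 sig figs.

3770 Ω

ω = 2πf = 376400 rad/s
X_L = ωL = 6740 Ω
Parallel: admittances add. Y = 1/R + 1/(jωL)
Y = (0.000220 − j0.000148) S
|Y| = 0.000265 S → |Z| = 1/|Y| = 3770 Ω, ∠Z = −∠Y = 34.0°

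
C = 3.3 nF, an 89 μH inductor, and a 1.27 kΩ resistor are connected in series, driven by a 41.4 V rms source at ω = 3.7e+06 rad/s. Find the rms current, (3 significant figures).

X_L = ωL = 329 Ω
X_C = 1/(ωC) = 81.9 Ω
Net reactance X = X_L − X_C = 247 Ω
Z = 1270 + j247 Ω
|Z| = √(1270² + 247²) = 1290 Ω
I = V/|Z| = 41.4/1290 = 32.0 mA

32.0 mA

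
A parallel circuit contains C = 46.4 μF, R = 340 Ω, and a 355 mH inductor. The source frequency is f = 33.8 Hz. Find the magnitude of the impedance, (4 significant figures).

222.1 Ω

ω = 2πf = 212.4 rad/s
X_L = ωL = 75.39 Ω
X_C = 1/(ωC) = 101.5 Ω
Parallel: admittances add. Y = 1/R + 1/(jωL) + jωC
Y = (0.002941 − j0.003410) S
|Y| = 0.004503 S → |Z| = 1/|Y| = 222.1 Ω, ∠Z = −∠Y = 49.22°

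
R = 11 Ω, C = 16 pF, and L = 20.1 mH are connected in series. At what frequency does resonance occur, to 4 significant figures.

ω₀ = 1/√(LC) = 1/√(0.0201 × 1.6e-11) = 1.763e+06 rad/s
f₀ = ω₀/(2π) = 280.6 kHz

280.6 kHz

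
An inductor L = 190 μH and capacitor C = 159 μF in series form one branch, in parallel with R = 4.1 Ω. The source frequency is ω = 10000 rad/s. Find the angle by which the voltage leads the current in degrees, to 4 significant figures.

72.78°

X_L = ωL = 1.900 Ω
X_C = 1/(ωC) = 0.6289 Ω
Branch 1: Z₁ = R = 4.100 Ω
Branch 2 (series LC): Z₂ = j(X_L − X_C) = j1.271 Ω
Parallel: Z = Z₁Z₂/(Z₁+Z₂), |Z| = 1.214 Ω, ∠Z = 72.78°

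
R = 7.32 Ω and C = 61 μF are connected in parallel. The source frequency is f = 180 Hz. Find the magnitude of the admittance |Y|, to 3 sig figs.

153 mS

ω = 2πf = 1131 rad/s
X_C = 1/(ωC) = 14.5 Ω
Parallel: admittances add. Y = 1/R + jωC
Y = (0.137 + j0.0690) S
|Y| = 0.153 S → |Z| = 1/|Y| = 6.53 Ω, ∠Z = −∠Y = -26.8°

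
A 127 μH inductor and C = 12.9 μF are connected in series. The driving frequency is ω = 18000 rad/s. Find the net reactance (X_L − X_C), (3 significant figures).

-2.02 Ω

X_L = ωL = 2.29 Ω
X_C = 1/(ωC) = 4.31 Ω
X = 2.29 − 4.31 = -2.02 Ω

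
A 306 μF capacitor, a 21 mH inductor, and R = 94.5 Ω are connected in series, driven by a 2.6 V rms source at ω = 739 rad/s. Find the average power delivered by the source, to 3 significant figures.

X_L = ωL = 15.5 Ω
X_C = 1/(ωC) = 4.42 Ω
Net reactance X = X_L − X_C = 11.1 Ω
Z = 94.5 + j11.1 Ω
|Z| = √(94.5² + 11.1²) = 95.1 Ω
∠Z = arctan(11.1/94.5) = 6.70°
I = V/|Z| = 27.3 mA
P = VI cos φ = 2.6 × 0.0273 × cos(6.70°) = 70.6 mW

70.6 mW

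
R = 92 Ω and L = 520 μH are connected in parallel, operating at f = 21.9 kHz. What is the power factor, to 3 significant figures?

ω = 2πf = 137600 rad/s
X_L = ωL = 71.6 Ω
Parallel: admittances add. Y = 1/R + 1/(jωL)
Y = (0.0109 − j0.0140) S
|Y| = 0.0177 S → |Z| = 1/|Y| = 56.5 Ω, ∠Z = −∠Y = 52.1°
cos φ = cos(52.1°) = 0.614

0.614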